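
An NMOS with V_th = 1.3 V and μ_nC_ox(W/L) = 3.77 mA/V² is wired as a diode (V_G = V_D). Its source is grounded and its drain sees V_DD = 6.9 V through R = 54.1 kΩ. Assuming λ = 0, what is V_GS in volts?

With gate tied to drain, V_GS = V_DS ≥ V_GS − V_th, so the device is in saturation.
KCL at the drain: ½ k_n (V_GS − V_th)² = (V_DD − V_GS)/R.
Let x = V_GS − 1.3. Then 102 x² + x − 5.6 = 0, giving x = 0.229 V (positive root), so V_GS = 1.53 V.
I_D = (V_DD − V_GS)/R = (6.9 − 1.53) / 54.1 = 0.0993 mA.

V_GS = 1.53 V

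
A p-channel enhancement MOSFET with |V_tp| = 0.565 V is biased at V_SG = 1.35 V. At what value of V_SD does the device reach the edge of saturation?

The boundary between triode and saturation is V_SD = V_SG − |V_tp| = V_ov.
V_ov = 1.35 − 0.565 = 0.785 V.

V_SD,sat = 0.785 V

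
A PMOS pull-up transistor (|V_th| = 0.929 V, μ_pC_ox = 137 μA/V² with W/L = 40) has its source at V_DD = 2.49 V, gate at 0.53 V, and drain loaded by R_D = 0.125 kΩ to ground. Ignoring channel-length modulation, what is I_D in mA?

V_SG = V_DD − V_G = 2.49 − 0.53 = 1.96 V, so V_ov = 1.96 − 0.929 = 1.03 V.
k_p = μ_pC_ox · (W/L) = 5.48 mA/V².
Assume saturation: I_D = ½ k_p V_ov² = 0.5 × 5.48 × 1.03² = 2.91 mA, giving V_SD = V_DD − I_D R_D = 2.49 − 2.91 × 0.125 = 2.13 V.
V_SD = 2.13 V ≥ V_ov = 1.03 V, confirming saturation.

I_D = 2.91 mA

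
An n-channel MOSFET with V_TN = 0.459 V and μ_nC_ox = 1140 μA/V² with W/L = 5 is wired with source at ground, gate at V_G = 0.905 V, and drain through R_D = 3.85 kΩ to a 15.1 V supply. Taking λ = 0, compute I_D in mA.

V_GS = V_G = 0.905 V, so V_ov = 0.905 − 0.459 = 0.446 V.
k_n = μ_nC_ox · (W/L) = 5.7 mA/V².
Assume saturation: I_D = ½ k_n V_ov² = 0.5 × 5.7 × 0.446² = 0.567 mA, giving V_DS = V_DD − I_D R_D = 15.1 − 0.567 × 3.85 = 12.9 V.
V_DS = 12.9 V ≥ V_ov = 0.446 V, confirming saturation.

I_D = 0.567 mA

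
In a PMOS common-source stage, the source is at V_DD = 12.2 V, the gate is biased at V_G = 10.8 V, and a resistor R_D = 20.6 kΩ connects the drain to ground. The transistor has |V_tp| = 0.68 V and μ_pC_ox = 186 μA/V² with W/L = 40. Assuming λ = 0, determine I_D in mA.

V_SG = V_DD − V_G = 12.2 − 10.8 = 1.4 V, so V_ov = 1.4 − 0.68 = 0.72 V.
k_p = μ_pC_ox · (W/L) = 7.44 mA/V².
Assume saturation: I_D = ½ k_p V_ov² = 0.5 × 7.44 × 0.72² = 1.93 mA, giving V_SD = V_DD − I_D R_D = 12.2 − 1.93 × 20.6 = -27.5 V.
But -27.5 V < V_ov = 0.72 V, so the device is actually in triode.
In triode I_D = k_p[V_ov V_SD − ½ V_SD²] and I_D = (V_DD − V_SD)/R_D. Equating: 76.6 V_SD² − 111.4 V_SD + 12.2 = 0, giving V_SD = 0.119 V (the root below V_ov).
I_D = (12.2 − 0.119) / 20.6 = 0.586 mA.

I_D = 0.586 mA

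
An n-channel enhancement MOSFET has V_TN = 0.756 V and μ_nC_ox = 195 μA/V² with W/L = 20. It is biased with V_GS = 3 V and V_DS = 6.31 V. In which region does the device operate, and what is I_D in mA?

k_n = μ_nC_ox · (W/L) = 3.9 mA/V².
V_ov = V_GS − V_TN = 3 − 0.756 = 2.24 V.
Since V_DS = 6.31 V ≥ V_ov = 2.24 V, the device is in saturation.
I_D = ½ k_n V_ov² = 0.5 × 3.9 × 2.24² = 9.82 mA.

Saturation; I_D = 9.82 mA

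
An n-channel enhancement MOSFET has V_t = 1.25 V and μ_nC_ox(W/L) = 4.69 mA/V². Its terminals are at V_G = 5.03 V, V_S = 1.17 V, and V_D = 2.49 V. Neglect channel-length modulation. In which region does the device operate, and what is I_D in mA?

Triode; I_D = 12.1 mA

V_GS = V_G − V_S = 5.03 − 1.17 = 3.86 V; V_DS = V_D − V_S = 2.49 − 1.17 = 1.32 V.
V_ov = V_GS − V_t = 3.86 − 1.25 = 2.61 V.
Since V_DS = 1.32 V < V_ov = 2.61 V, the device is in the triode region.
I_D = k_n [V_ov · V_DS − ½ V_DS²] = 4.69 × [2.61 × 1.32 − 0.5 × 1.32²] = 12.1 mA.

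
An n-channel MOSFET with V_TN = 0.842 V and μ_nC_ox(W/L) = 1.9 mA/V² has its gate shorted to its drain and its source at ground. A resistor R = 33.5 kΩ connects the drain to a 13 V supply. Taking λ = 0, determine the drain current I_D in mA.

I_D = 0.345 mA

With gate tied to drain, V_GS = V_DS ≥ V_GS − V_TN, so the device is in saturation.
KCL at the drain: ½ k_n (V_GS − V_TN)² = (V_DD − V_GS)/R.
Let x = V_GS − 0.842. Then 31.8 x² + x − 12.16 = 0, giving x = 0.603 V (positive root), so V_GS = 1.44 V.
I_D = (V_DD − V_GS)/R = (13 − 1.44) / 33.5 = 0.345 mA.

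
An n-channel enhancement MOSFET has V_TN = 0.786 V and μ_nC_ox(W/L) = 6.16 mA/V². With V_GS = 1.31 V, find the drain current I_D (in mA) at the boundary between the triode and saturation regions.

I_D = 0.846 mA

At the boundary V_DS = V_ov = V_GS − V_TN = 1.31 − 0.786 = 0.524 V.
I_D = ½ k_n V_ov² = 0.5 × 6.16 × 0.524² = 0.846 mA.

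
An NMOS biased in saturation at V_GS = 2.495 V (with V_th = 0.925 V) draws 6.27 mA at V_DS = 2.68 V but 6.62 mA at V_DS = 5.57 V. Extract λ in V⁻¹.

With V_GS fixed, I_D ∝ (1 + λ V_DS) in saturation, so I_D2/I_D1 = (1 + λ V_DS2)/(1 + λ V_DS1).
6.62/6.27 = 1.056 = (1 + 5.57 λ)/(1 + 2.68 λ).
Solving: λ (I_D1 V_DS2 − I_D2 V_DS1) = I_D2 − I_D1, so λ = (6.62 − 6.27) / (6.27 × 5.57 − 6.62 × 2.68) = 0.35 / 17.2 = 0.0204 V⁻¹.

λ = 0.0204 V⁻¹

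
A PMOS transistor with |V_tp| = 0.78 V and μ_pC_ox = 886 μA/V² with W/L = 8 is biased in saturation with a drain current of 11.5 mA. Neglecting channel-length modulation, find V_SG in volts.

V_SG = 2.58 V

k_p = μ_pC_ox · (W/L) = 7.088 mA/V².
In saturation I_D = ½ k_p (V_SG − |V_tp|)², so V_SG − |V_tp| = √(2 I_D / k_p) = √(2 × 11.5 / 7.088) = 1.8 V.
V_SG = 0.78 + 1.8 = 2.58 V.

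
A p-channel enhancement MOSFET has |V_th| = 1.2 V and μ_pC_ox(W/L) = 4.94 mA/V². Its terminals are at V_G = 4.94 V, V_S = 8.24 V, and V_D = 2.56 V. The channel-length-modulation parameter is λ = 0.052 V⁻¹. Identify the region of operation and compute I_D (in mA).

Saturation; I_D = 14.1 mA

V_SG = V_S − V_G = 8.24 − 4.94 = 3.3 V; V_SD = V_S − V_D = 8.24 − 2.56 = 5.68 V.
V_ov = V_SG − |V_th| = 3.3 − 1.2 = 2.1 V.
Since V_SD = 5.68 V ≥ V_ov = 2.1 V, the device is in saturation.
I_D = ½ k_p V_ov² (1 + λ V_SD) = 0.5 × 4.94 × 2.1² × (1 + 0.052 × 5.68) = 14.1 mA.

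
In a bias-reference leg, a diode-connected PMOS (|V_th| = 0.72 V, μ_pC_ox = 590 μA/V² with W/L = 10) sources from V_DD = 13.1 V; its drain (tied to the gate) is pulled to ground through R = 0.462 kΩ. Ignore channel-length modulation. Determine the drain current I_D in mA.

I_D = 21.0 mA

With gate tied to drain, V_SG = V_SD ≥ V_SG − |V_th|, so the device is in saturation.
k_p = μ_pC_ox · (W/L) = 5.9 mA/V².
KCL at the drain: ½ k_p (V_SG − |V_th|)² = (V_DD − V_SG)/R.
Let x = V_SG − 0.72. Then 1.36 x² + x − 12.38 = 0, giving x = 2.67 V (positive root), so V_SG = 3.39 V.
I_D = (V_DD − V_SG)/R = (13.1 − 3.39) / 0.462 = 21 mA.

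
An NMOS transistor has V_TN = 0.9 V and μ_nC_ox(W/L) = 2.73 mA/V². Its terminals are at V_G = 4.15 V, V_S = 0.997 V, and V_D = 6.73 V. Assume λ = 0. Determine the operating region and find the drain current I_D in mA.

Saturation; I_D = 6.93 mA

V_GS = V_G − V_S = 4.15 − 0.997 = 3.15 V; V_DS = V_D − V_S = 6.73 − 0.997 = 5.73 V.
V_ov = V_GS − V_TN = 3.15 − 0.9 = 2.25 V.
Since V_DS = 5.73 V ≥ V_ov = 2.25 V, the device is in saturation.
I_D = ½ k_n V_ov² = 0.5 × 2.73 × 2.25² = 6.93 mA.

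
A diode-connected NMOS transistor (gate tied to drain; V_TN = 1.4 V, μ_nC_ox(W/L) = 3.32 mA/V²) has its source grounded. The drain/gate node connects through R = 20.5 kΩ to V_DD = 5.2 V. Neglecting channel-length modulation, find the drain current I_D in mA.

With gate tied to drain, V_GS = V_DS ≥ V_GS − V_TN, so the device is in saturation.
KCL at the drain: ½ k_n (V_GS − V_TN)² = (V_DD − V_GS)/R.
Let x = V_GS − 1.4. Then 34 x² + x − 3.8 = 0, giving x = 0.32 V (positive root), so V_GS = 1.72 V.
I_D = (V_DD − V_GS)/R = (5.2 − 1.72) / 20.5 = 0.17 mA.

I_D = 0.170 mA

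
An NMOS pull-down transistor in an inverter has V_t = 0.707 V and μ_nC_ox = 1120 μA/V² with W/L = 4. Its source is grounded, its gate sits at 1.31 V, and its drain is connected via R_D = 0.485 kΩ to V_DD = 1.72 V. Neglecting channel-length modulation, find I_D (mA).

V_GS = V_G = 1.31 V, so V_ov = 1.31 − 0.707 = 0.603 V.
k_n = μ_nC_ox · (W/L) = 4.48 mA/V².
Assume saturation: I_D = ½ k_n V_ov² = 0.5 × 4.48 × 0.603² = 0.814 mA, giving V_DS = V_DD − I_D R_D = 1.72 − 0.814 × 0.485 = 1.32 V.
V_DS = 1.32 V ≥ V_ov = 0.603 V, confirming saturation.

I_D = 0.814 mA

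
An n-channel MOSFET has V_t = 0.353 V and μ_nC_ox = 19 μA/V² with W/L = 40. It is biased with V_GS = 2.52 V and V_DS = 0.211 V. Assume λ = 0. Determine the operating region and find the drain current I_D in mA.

Triode; I_D = 0.331 mA

k_n = μ_nC_ox · (W/L) = 0.76 mA/V².
V_ov = V_GS − V_t = 2.52 − 0.353 = 2.17 V.
Since V_DS = 0.211 V < V_ov = 2.17 V, the device is in the triode region.
I_D = k_n [V_ov · V_DS − ½ V_DS²] = 0.76 × [2.17 × 0.211 − 0.5 × 0.211²] = 0.331 mA.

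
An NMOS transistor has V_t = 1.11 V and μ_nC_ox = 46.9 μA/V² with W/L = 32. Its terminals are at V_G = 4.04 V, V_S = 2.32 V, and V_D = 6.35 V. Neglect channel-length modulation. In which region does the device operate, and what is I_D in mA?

V_GS = V_G − V_S = 4.04 − 2.32 = 1.72 V; V_DS = V_D − V_S = 6.35 − 2.32 = 4.03 V.
k_n = μ_nC_ox · (W/L) = 1.501 mA/V².
V_ov = V_GS − V_t = 1.72 − 1.11 = 0.61 V.
Since V_DS = 4.03 V ≥ V_ov = 0.61 V, the device is in saturation.
I_D = ½ k_n V_ov² = 0.5 × 1.501 × 0.61² = 0.279 mA.

Saturation; I_D = 0.279 mA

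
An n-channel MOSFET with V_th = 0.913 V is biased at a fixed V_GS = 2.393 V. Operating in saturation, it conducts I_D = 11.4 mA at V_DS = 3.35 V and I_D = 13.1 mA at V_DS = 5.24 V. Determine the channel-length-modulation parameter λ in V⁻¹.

With V_GS fixed, I_D ∝ (1 + λ V_DS) in saturation, so I_D2/I_D1 = (1 + λ V_DS2)/(1 + λ V_DS1).
13.1/11.4 = 1.149 = (1 + 5.24 λ)/(1 + 3.35 λ).
Solving: λ (I_D1 V_DS2 − I_D2 V_DS1) = I_D2 − I_D1, so λ = (13.1 − 11.4) / (11.4 × 5.24 − 13.1 × 3.35) = 1.7 / 15.9 = 0.107 V⁻¹.

λ = 0.107 V⁻¹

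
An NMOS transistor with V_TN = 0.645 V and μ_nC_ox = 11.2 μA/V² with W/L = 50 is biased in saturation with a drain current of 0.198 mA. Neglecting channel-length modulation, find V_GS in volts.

V_GS = 1.49 V

k_n = μ_nC_ox · (W/L) = 0.56 mA/V².
In saturation I_D = ½ k_n (V_GS − V_TN)², so V_GS − V_TN = √(2 I_D / k_n) = √(2 × 0.198 / 0.56) = 0.841 V.
V_GS = 0.645 + 0.841 = 1.49 V.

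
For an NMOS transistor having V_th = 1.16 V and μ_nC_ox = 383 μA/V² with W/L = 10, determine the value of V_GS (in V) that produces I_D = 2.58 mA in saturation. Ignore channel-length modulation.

k_n = μ_nC_ox · (W/L) = 3.83 mA/V².
In saturation I_D = ½ k_n (V_GS − V_th)², so V_GS − V_th = √(2 I_D / k_n) = √(2 × 2.58 / 3.83) = 1.16 V.
V_GS = 1.16 + 1.16 = 2.32 V.

V_GS = 2.32 V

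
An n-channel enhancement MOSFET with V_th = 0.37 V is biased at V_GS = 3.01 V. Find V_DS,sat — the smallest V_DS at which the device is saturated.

The boundary between triode and saturation is V_DS = V_GS − V_th = V_ov.
V_ov = 3.01 − 0.37 = 2.64 V.

V_DS,sat = 2.64 V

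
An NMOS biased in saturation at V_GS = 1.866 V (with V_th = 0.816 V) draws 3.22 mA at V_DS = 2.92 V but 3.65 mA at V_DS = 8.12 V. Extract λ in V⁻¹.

λ = 0.0278 V⁻¹

With V_GS fixed, I_D ∝ (1 + λ V_DS) in saturation, so I_D2/I_D1 = (1 + λ V_DS2)/(1 + λ V_DS1).
3.65/3.22 = 1.134 = (1 + 8.12 λ)/(1 + 2.92 λ).
Solving: λ (I_D1 V_DS2 − I_D2 V_DS1) = I_D2 − I_D1, so λ = (3.65 − 3.22) / (3.22 × 8.12 − 3.65 × 2.92) = 0.43 / 15.5 = 0.0278 V⁻¹.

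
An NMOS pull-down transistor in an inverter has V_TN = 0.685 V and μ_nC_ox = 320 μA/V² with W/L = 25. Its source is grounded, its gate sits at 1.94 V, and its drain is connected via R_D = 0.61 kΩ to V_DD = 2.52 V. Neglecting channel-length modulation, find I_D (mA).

V_GS = V_G = 1.94 V, so V_ov = 1.94 − 0.685 = 1.25 V.
k_n = μ_nC_ox · (W/L) = 8 mA/V².
Assume saturation: I_D = ½ k_n V_ov² = 0.5 × 8 × 1.25² = 6.3 mA, giving V_DS = V_DD − I_D R_D = 2.52 − 6.3 × 0.61 = -1.32 V.
But -1.32 V < V_ov = 1.25 V, so the device is actually in triode.
In triode I_D = k_n[V_ov V_DS − ½ V_DS²] and I_D = (V_DD − V_DS)/R_D. Equating: 2.44 V_DS² − 7.124 V_DS + 2.52 = 0, giving V_DS = 0.412 V (the root below V_ov).
I_D = (2.52 − 0.412) / 0.61 = 3.46 mA.

I_D = 3.46 mA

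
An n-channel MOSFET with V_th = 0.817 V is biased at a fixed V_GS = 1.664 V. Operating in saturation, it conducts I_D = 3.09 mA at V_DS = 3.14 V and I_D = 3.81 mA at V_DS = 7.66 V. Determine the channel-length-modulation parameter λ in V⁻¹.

With V_GS fixed, I_D ∝ (1 + λ V_DS) in saturation, so I_D2/I_D1 = (1 + λ V_DS2)/(1 + λ V_DS1).
3.81/3.09 = 1.233 = (1 + 7.66 λ)/(1 + 3.14 λ).
Solving: λ (I_D1 V_DS2 − I_D2 V_DS1) = I_D2 − I_D1, so λ = (3.81 − 3.09) / (3.09 × 7.66 − 3.81 × 3.14) = 0.72 / 11.7 = 0.0615 V⁻¹.

λ = 0.0615 V⁻¹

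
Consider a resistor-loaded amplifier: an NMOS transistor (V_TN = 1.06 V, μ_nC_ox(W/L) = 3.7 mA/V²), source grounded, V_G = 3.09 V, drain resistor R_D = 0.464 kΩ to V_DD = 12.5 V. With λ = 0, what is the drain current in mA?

V_GS = V_G = 3.09 V, so V_ov = 3.09 − 1.06 = 2.03 V.
Assume saturation: I_D = ½ k_n V_ov² = 0.5 × 3.7 × 2.03² = 7.62 mA, giving V_DS = V_DD − I_D R_D = 12.5 − 7.62 × 0.464 = 8.96 V.
V_DS = 8.96 V ≥ V_ov = 2.03 V, confirming saturation.

I_D = 7.62 mA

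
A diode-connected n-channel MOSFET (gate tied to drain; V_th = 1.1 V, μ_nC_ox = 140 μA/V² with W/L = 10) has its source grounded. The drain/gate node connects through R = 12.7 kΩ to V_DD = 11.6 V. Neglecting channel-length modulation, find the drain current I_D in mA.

I_D = 0.746 mA

With gate tied to drain, V_GS = V_DS ≥ V_GS − V_th, so the device is in saturation.
k_n = μ_nC_ox · (W/L) = 1.4 mA/V².
KCL at the drain: ½ k_n (V_GS − V_th)² = (V_DD − V_GS)/R.
Let x = V_GS − 1.1. Then 8.89 x² + x − 10.5 = 0, giving x = 1.03 V (positive root), so V_GS = 2.13 V.
I_D = (V_DD − V_GS)/R = (11.6 − 2.13) / 12.7 = 0.746 mA.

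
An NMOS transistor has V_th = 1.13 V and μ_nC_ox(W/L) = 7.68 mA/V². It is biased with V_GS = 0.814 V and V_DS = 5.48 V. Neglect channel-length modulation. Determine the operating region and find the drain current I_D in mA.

V_GS = 0.814 V < V_th = 1.13 V, so the transistor is in cutoff.

Cutoff; I_D = 0 mA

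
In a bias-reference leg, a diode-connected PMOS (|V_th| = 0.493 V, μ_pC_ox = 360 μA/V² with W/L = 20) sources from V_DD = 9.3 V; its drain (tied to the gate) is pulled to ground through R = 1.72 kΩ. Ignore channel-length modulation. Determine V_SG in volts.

V_SG = 1.61 V

With gate tied to drain, V_SG = V_SD ≥ V_SG − |V_th|, so the device is in saturation.
k_p = μ_pC_ox · (W/L) = 7.2 mA/V².
KCL at the drain: ½ k_p (V_SG − |V_th|)² = (V_DD − V_SG)/R.
Let x = V_SG − 0.493. Then 6.19 x² + x − 8.807 = 0, giving x = 1.11 V (positive root), so V_SG = 1.61 V.
I_D = (V_DD − V_SG)/R = (9.3 − 1.61) / 1.72 = 4.47 mA.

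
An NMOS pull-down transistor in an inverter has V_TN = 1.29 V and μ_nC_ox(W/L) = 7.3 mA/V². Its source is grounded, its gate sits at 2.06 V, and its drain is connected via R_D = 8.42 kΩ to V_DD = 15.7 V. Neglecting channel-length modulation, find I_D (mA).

V_GS = V_G = 2.06 V, so V_ov = 2.06 − 1.29 = 0.77 V.
Assume saturation: I_D = ½ k_n V_ov² = 0.5 × 7.3 × 0.77² = 2.16 mA, giving V_DS = V_DD − I_D R_D = 15.7 − 2.16 × 8.42 = -2.52 V.
But -2.52 V < V_ov = 0.77 V, so the device is actually in triode.
In triode I_D = k_n[V_ov V_DS − ½ V_DS²] and I_D = (V_DD − V_DS)/R_D. Equating: 30.7 V_DS² − 48.33 V_DS + 15.7 = 0, giving V_DS = 0.459 V (the root below V_ov).
I_D = (15.7 − 0.459) / 8.42 = 1.81 mA.

I_D = 1.81 mA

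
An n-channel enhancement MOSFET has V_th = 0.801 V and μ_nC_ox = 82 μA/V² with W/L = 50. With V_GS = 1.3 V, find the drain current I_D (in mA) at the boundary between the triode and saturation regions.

At the boundary V_DS = V_ov = V_GS − V_th = 1.3 − 0.801 = 0.499 V.
k_n = μ_nC_ox · (W/L) = 4.1 mA/V².
I_D = ½ k_n V_ov² = 0.5 × 4.1 × 0.499² = 0.51 mA.

I_D = 0.510 mA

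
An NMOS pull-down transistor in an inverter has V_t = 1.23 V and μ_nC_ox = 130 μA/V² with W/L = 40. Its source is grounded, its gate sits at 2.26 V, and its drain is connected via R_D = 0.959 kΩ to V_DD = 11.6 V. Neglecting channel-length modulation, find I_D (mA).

V_GS = V_G = 2.26 V, so V_ov = 2.26 − 1.23 = 1.03 V.
k_n = μ_nC_ox · (W/L) = 5.2 mA/V².
Assume saturation: I_D = ½ k_n V_ov² = 0.5 × 5.2 × 1.03² = 2.76 mA, giving V_DS = V_DD − I_D R_D = 11.6 − 2.76 × 0.959 = 8.95 V.
V_DS = 8.95 V ≥ V_ov = 1.03 V, confirming saturation.

I_D = 2.76 mA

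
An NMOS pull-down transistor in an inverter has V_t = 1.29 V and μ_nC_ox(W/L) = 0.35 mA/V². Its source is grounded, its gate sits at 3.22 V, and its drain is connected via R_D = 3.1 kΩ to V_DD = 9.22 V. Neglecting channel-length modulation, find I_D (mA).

I_D = 0.652 mA

V_GS = V_G = 3.22 V, so V_ov = 3.22 − 1.29 = 1.93 V.
Assume saturation: I_D = ½ k_n V_ov² = 0.5 × 0.35 × 1.93² = 0.652 mA, giving V_DS = V_DD − I_D R_D = 9.22 − 0.652 × 3.1 = 7.2 V.
V_DS = 7.2 V ≥ V_ov = 1.93 V, confirming saturation.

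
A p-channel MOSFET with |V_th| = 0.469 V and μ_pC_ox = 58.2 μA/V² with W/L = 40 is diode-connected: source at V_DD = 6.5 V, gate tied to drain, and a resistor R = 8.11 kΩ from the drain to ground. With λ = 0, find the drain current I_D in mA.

I_D = 0.651 mA

With gate tied to drain, V_SG = V_SD ≥ V_SG − |V_th|, so the device is in saturation.
k_p = μ_pC_ox · (W/L) = 2.328 mA/V².
KCL at the drain: ½ k_p (V_SG − |V_th|)² = (V_DD − V_SG)/R.
Let x = V_SG − 0.469. Then 9.44 x² + x − 6.031 = 0, giving x = 0.748 V (positive root), so V_SG = 1.22 V.
I_D = (V_DD − V_SG)/R = (6.5 − 1.22) / 8.11 = 0.651 mA.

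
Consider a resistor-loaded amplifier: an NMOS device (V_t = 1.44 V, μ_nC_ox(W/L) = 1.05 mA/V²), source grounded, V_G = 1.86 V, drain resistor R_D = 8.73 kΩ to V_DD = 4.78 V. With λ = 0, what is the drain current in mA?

V_GS = V_G = 1.86 V, so V_ov = 1.86 − 1.44 = 0.42 V.
Assume saturation: I_D = ½ k_n V_ov² = 0.5 × 1.05 × 0.42² = 0.0926 mA, giving V_DS = V_DD − I_D R_D = 4.78 − 0.0926 × 8.73 = 3.97 V.
V_DS = 3.97 V ≥ V_ov = 0.42 V, confirming saturation.

I_D = 0.0926 mA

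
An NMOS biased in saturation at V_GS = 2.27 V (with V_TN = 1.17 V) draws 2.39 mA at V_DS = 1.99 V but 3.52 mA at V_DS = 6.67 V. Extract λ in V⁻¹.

λ = 0.126 V⁻¹

With V_GS fixed, I_D ∝ (1 + λ V_DS) in saturation, so I_D2/I_D1 = (1 + λ V_DS2)/(1 + λ V_DS1).
3.52/2.39 = 1.473 = (1 + 6.67 λ)/(1 + 1.99 λ).
Solving: λ (I_D1 V_DS2 − I_D2 V_DS1) = I_D2 − I_D1, so λ = (3.52 − 2.39) / (2.39 × 6.67 − 3.52 × 1.99) = 1.13 / 8.94 = 0.126 V⁻¹.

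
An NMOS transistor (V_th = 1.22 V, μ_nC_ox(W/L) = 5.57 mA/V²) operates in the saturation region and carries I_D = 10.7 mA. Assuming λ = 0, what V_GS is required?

In saturation I_D = ½ k_n (V_GS − V_th)², so V_GS − V_th = √(2 I_D / k_n) = √(2 × 10.7 / 5.57) = 1.96 V.
V_GS = 1.22 + 1.96 = 3.18 V.

V_GS = 3.18 V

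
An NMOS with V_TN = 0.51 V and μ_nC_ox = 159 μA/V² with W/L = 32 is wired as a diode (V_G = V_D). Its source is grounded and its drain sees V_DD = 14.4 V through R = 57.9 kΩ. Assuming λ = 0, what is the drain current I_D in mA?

I_D = 0.235 mA

With gate tied to drain, V_GS = V_DS ≥ V_GS − V_TN, so the device is in saturation.
k_n = μ_nC_ox · (W/L) = 5.088 mA/V².
KCL at the drain: ½ k_n (V_GS − V_TN)² = (V_DD − V_GS)/R.
Let x = V_GS − 0.51. Then 147 x² + x − 13.89 = 0, giving x = 0.304 V (positive root), so V_GS = 0.814 V.
I_D = (V_DD − V_GS)/R = (14.4 − 0.814) / 57.9 = 0.235 mA.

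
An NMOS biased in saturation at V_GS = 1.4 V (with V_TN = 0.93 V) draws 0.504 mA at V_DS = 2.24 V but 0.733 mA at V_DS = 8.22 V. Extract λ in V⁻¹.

With V_GS fixed, I_D ∝ (1 + λ V_DS) in saturation, so I_D2/I_D1 = (1 + λ V_DS2)/(1 + λ V_DS1).
0.733/0.504 = 1.454 = (1 + 8.22 λ)/(1 + 2.24 λ).
Solving: λ (I_D1 V_DS2 − I_D2 V_DS1) = I_D2 − I_D1, so λ = (0.733 − 0.504) / (0.504 × 8.22 − 0.733 × 2.24) = 0.229 / 2.5 = 0.0916 V⁻¹.

λ = 0.0916 V⁻¹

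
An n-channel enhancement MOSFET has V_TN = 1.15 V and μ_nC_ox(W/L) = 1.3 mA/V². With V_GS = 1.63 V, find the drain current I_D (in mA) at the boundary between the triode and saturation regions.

At the boundary V_DS = V_ov = V_GS − V_TN = 1.63 − 1.15 = 0.48 V.
I_D = ½ k_n V_ov² = 0.5 × 1.3 × 0.48² = 0.15 mA.

I_D = 0.150 mA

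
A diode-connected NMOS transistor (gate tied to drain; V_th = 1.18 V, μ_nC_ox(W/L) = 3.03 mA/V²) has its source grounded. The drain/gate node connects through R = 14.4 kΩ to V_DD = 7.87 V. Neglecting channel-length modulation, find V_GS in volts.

With gate tied to drain, V_GS = V_DS ≥ V_GS − V_th, so the device is in saturation.
KCL at the drain: ½ k_n (V_GS − V_th)² = (V_DD − V_GS)/R.
Let x = V_GS − 1.18. Then 21.8 x² + x − 6.69 = 0, giving x = 0.531 V (positive root), so V_GS = 1.71 V.
I_D = (V_DD − V_GS)/R = (7.87 − 1.71) / 14.4 = 0.428 mA.

V_GS = 1.71 V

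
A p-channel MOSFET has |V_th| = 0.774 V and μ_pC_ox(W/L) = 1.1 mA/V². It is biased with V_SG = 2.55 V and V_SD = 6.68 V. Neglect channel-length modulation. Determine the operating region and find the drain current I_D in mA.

V_ov = V_SG − |V_th| = 2.55 − 0.774 = 1.78 V.
Since V_SD = 6.68 V ≥ V_ov = 1.78 V, the device is in saturation.
I_D = ½ k_p V_ov² = 0.5 × 1.1 × 1.78² = 1.73 mA.

Saturation; I_D = 1.73 mA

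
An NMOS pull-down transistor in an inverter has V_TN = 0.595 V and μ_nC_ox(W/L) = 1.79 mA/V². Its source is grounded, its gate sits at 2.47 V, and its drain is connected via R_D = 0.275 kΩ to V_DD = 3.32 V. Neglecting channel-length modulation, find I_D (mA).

I_D = 3.15 mA

V_GS = V_G = 2.47 V, so V_ov = 2.47 − 0.595 = 1.88 V.
Assume saturation: I_D = ½ k_n V_ov² = 0.5 × 1.79 × 1.88² = 3.15 mA, giving V_DS = V_DD − I_D R_D = 3.32 − 3.15 × 0.275 = 2.45 V.
V_DS = 2.45 V ≥ V_ov = 1.88 V, confirming saturation.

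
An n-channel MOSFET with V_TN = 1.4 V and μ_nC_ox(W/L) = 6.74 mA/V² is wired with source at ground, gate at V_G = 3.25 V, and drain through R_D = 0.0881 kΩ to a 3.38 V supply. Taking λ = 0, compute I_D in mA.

I_D = 11.5 mA

V_GS = V_G = 3.25 V, so V_ov = 3.25 − 1.4 = 1.85 V.
Assume saturation: I_D = ½ k_n V_ov² = 0.5 × 6.74 × 1.85² = 11.5 mA, giving V_DS = V_DD − I_D R_D = 3.38 − 11.5 × 0.0881 = 2.36 V.
V_DS = 2.36 V ≥ V_ov = 1.85 V, confirming saturation.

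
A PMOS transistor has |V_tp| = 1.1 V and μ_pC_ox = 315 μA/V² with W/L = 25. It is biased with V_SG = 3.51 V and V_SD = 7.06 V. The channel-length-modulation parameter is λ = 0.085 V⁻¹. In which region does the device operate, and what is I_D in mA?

Saturation; I_D = 36.6 mA

k_p = μ_pC_ox · (W/L) = 7.875 mA/V².
V_ov = V_SG − |V_tp| = 3.51 − 1.1 = 2.41 V.
Since V_SD = 7.06 V ≥ V_ov = 2.41 V, the device is in saturation.
I_D = ½ k_p V_ov² (1 + λ V_SD) = 0.5 × 7.875 × 2.41² × (1 + 0.085 × 7.06) = 36.6 mA.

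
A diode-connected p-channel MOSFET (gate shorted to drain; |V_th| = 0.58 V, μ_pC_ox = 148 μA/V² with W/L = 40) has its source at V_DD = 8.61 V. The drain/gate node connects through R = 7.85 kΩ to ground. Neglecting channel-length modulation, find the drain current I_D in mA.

With gate tied to drain, V_SG = V_SD ≥ V_SG − |V_th|, so the device is in saturation.
k_p = μ_pC_ox · (W/L) = 5.92 mA/V².
KCL at the drain: ½ k_p (V_SG − |V_th|)² = (V_DD − V_SG)/R.
Let x = V_SG − 0.58. Then 23.2 x² + x − 8.03 = 0, giving x = 0.567 V (positive root), so V_SG = 1.15 V.
I_D = (V_DD − V_SG)/R = (8.61 − 1.15) / 7.85 = 0.951 mA.

I_D = 0.951 mA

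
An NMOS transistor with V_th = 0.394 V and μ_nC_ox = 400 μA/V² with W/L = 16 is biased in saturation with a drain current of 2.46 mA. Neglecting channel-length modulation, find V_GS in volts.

V_GS = 1.27 V

k_n = μ_nC_ox · (W/L) = 6.4 mA/V².
In saturation I_D = ½ k_n (V_GS − V_th)², so V_GS − V_th = √(2 I_D / k_n) = √(2 × 2.46 / 6.4) = 0.877 V.
V_GS = 0.394 + 0.877 = 1.27 V.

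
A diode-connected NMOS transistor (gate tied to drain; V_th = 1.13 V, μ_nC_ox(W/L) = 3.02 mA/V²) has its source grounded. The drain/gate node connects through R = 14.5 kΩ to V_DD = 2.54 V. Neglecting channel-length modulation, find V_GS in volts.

With gate tied to drain, V_GS = V_DS ≥ V_GS − V_th, so the device is in saturation.
KCL at the drain: ½ k_n (V_GS − V_th)² = (V_DD − V_GS)/R.
Let x = V_GS − 1.13. Then 21.9 x² + x − 1.41 = 0, giving x = 0.232 V (positive root), so V_GS = 1.36 V.
I_D = (V_DD − V_GS)/R = (2.54 − 1.36) / 14.5 = 0.0812 mA.

V_GS = 1.36 V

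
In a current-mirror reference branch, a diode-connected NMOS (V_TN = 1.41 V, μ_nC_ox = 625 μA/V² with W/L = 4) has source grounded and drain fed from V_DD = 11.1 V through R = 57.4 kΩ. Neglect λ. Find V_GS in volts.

With gate tied to drain, V_GS = V_DS ≥ V_GS − V_TN, so the device is in saturation.
k_n = μ_nC_ox · (W/L) = 2.5 mA/V².
KCL at the drain: ½ k_n (V_GS − V_TN)² = (V_DD − V_GS)/R.
Let x = V_GS − 1.41. Then 71.8 x² + x − 9.69 = 0, giving x = 0.361 V (positive root), so V_GS = 1.77 V.
I_D = (V_DD − V_GS)/R = (11.1 − 1.77) / 57.4 = 0.163 mA.

V_GS = 1.77 V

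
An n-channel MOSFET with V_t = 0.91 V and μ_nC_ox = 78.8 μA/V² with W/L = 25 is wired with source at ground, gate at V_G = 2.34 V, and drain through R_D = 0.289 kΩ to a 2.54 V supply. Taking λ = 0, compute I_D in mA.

V_GS = V_G = 2.34 V, so V_ov = 2.34 − 0.91 = 1.43 V.
k_n = μ_nC_ox · (W/L) = 1.97 mA/V².
Assume saturation: I_D = ½ k_n V_ov² = 0.5 × 1.97 × 1.43² = 2.01 mA, giving V_DS = V_DD − I_D R_D = 2.54 − 2.01 × 0.289 = 1.96 V.
V_DS = 1.96 V ≥ V_ov = 1.43 V, confirming saturation.

I_D = 2.01 mA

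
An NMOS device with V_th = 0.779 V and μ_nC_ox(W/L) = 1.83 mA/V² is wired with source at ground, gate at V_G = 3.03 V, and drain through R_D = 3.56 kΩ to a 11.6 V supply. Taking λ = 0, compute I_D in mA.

I_D = 3.00 mA

V_GS = V_G = 3.03 V, so V_ov = 3.03 − 0.779 = 2.25 V.
Assume saturation: I_D = ½ k_n V_ov² = 0.5 × 1.83 × 2.25² = 4.64 mA, giving V_DS = V_DD − I_D R_D = 11.6 − 4.64 × 3.56 = -4.91 V.
But -4.91 V < V_ov = 2.25 V, so the device is actually in triode.
In triode I_D = k_n[V_ov V_DS − ½ V_DS²] and I_D = (V_DD − V_DS)/R_D. Equating: 3.26 V_DS² − 15.66 V_DS + 11.6 = 0, giving V_DS = 0.914 V (the root below V_ov).
I_D = (11.6 − 0.914) / 3.56 = 3 mA.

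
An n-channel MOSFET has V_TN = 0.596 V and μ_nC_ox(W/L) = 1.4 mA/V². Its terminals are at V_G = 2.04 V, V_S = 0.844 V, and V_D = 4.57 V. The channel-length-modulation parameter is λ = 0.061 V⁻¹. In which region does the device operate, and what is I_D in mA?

V_GS = V_G − V_S = 2.04 − 0.844 = 1.2 V; V_DS = V_D − V_S = 4.57 − 0.844 = 3.73 V.
V_ov = V_GS − V_TN = 1.2 − 0.596 = 0.6 V.
Since V_DS = 3.73 V ≥ V_ov = 0.6 V, the device is in saturation.
I_D = ½ k_n V_ov² (1 + λ V_DS) = 0.5 × 1.4 × 0.6² × (1 + 0.061 × 3.73) = 0.309 mA.

Saturation; I_D = 0.309 mA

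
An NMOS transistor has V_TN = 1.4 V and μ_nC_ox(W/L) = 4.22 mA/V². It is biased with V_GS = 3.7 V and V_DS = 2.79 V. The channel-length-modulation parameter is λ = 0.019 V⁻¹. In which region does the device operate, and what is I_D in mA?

Saturation; I_D = 11.8 mA

V_ov = V_GS − V_TN = 3.7 − 1.4 = 2.3 V.
Since V_DS = 2.79 V ≥ V_ov = 2.3 V, the device is in saturation.
I_D = ½ k_n V_ov² (1 + λ V_DS) = 0.5 × 4.22 × 2.3² × (1 + 0.019 × 2.79) = 11.8 mA.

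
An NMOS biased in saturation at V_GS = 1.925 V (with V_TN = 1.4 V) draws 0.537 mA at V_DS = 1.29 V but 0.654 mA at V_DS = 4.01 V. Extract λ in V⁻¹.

λ = 0.0893 V⁻¹

With V_GS fixed, I_D ∝ (1 + λ V_DS) in saturation, so I_D2/I_D1 = (1 + λ V_DS2)/(1 + λ V_DS1).
0.654/0.537 = 1.218 = (1 + 4.01 λ)/(1 + 1.29 λ).
Solving: λ (I_D1 V_DS2 − I_D2 V_DS1) = I_D2 − I_D1, so λ = (0.654 − 0.537) / (0.537 × 4.01 − 0.654 × 1.29) = 0.117 / 1.31 = 0.0893 V⁻¹.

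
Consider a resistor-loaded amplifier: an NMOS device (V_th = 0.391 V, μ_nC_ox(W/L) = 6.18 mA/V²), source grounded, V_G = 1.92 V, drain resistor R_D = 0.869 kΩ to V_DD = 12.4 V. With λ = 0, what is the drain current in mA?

I_D = 7.22 mA

V_GS = V_G = 1.92 V, so V_ov = 1.92 − 0.391 = 1.53 V.
Assume saturation: I_D = ½ k_n V_ov² = 0.5 × 6.18 × 1.53² = 7.22 mA, giving V_DS = V_DD − I_D R_D = 12.4 − 7.22 × 0.869 = 6.12 V.
V_DS = 6.12 V ≥ V_ov = 1.53 V, confirming saturation.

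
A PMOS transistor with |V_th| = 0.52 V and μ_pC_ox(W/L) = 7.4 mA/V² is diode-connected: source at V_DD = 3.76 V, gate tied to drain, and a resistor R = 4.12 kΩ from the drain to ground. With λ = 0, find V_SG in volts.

With gate tied to drain, V_SG = V_SD ≥ V_SG − |V_th|, so the device is in saturation.
KCL at the drain: ½ k_p (V_SG − |V_th|)² = (V_DD − V_SG)/R.
Let x = V_SG − 0.52. Then 15.2 x² + x − 3.24 = 0, giving x = 0.429 V (positive root), so V_SG = 0.949 V.
I_D = (V_DD − V_SG)/R = (3.76 − 0.949) / 4.12 = 0.682 mA.

V_SG = 0.949 V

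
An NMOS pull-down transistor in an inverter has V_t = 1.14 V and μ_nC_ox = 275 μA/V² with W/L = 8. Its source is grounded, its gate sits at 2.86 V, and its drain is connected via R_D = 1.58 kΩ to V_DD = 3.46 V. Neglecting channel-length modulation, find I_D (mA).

V_GS = V_G = 2.86 V, so V_ov = 2.86 − 1.14 = 1.72 V.
k_n = μ_nC_ox · (W/L) = 2.2 mA/V².
Assume saturation: I_D = ½ k_n V_ov² = 0.5 × 2.2 × 1.72² = 3.25 mA, giving V_DS = V_DD − I_D R_D = 3.46 − 3.25 × 1.58 = -1.68 V.
But -1.68 V < V_ov = 1.72 V, so the device is actually in triode.
In triode I_D = k_n[V_ov V_DS − ½ V_DS²] and I_D = (V_DD − V_DS)/R_D. Equating: 1.74 V_DS² − 6.979 V_DS + 3.46 = 0, giving V_DS = 0.579 V (the root below V_ov).
I_D = (3.46 − 0.579) / 1.58 = 1.82 mA.

I_D = 1.82 mA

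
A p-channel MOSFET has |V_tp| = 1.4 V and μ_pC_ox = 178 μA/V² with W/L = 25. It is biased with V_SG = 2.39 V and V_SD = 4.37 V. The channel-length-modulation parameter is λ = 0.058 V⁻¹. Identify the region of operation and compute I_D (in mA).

Saturation; I_D = 2.73 mA

k_p = μ_pC_ox · (W/L) = 4.45 mA/V².
V_ov = V_SG − |V_tp| = 2.39 − 1.4 = 0.99 V.
Since V_SD = 4.37 V ≥ V_ov = 0.99 V, the device is in saturation.
I_D = ½ k_p V_ov² (1 + λ V_SD) = 0.5 × 4.45 × 0.99² × (1 + 0.058 × 4.37) = 2.73 mA.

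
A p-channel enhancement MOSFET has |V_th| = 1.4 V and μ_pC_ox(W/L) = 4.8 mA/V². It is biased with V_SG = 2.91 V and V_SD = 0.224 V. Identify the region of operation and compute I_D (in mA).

V_ov = V_SG − |V_th| = 2.91 − 1.4 = 1.51 V.
Since V_SD = 0.224 V < V_ov = 1.51 V, the device is in the triode region.
I_D = k_p [V_ov · V_SD − ½ V_SD²] = 4.8 × [1.51 × 0.224 − 0.5 × 0.224²] = 1.5 mA.

Triode; I_D = 1.50 mA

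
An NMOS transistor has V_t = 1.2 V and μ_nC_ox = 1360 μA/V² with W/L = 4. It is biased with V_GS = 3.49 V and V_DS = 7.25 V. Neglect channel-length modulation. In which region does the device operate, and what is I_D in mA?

Saturation; I_D = 14.3 mA

k_n = μ_nC_ox · (W/L) = 5.44 mA/V².
V_ov = V_GS − V_t = 3.49 − 1.2 = 2.29 V.
Since V_DS = 7.25 V ≥ V_ov = 2.29 V, the device is in saturation.
I_D = ½ k_n V_ov² = 0.5 × 5.44 × 2.29² = 14.3 mA.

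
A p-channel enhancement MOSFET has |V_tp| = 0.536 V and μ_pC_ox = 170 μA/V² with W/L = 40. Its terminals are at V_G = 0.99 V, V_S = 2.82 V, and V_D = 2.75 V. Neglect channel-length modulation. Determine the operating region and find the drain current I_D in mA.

Triode; I_D = 0.599 mA

V_SG = V_S − V_G = 2.82 − 0.99 = 1.83 V; V_SD = V_S − V_D = 2.82 − 2.75 = 0.07 V.
k_p = μ_pC_ox · (W/L) = 6.8 mA/V².
V_ov = V_SG − |V_tp| = 1.83 − 0.536 = 1.29 V.
Since V_SD = 0.07 V < V_ov = 1.29 V, the device is in the triode region.
I_D = k_p [V_ov · V_SD − ½ V_SD²] = 6.8 × [1.29 × 0.07 − 0.5 × 0.07²] = 0.599 mA.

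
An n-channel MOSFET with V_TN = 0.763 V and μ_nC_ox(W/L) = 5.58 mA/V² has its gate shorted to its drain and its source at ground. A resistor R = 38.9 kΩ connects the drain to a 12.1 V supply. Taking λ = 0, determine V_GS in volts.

V_GS = 1.08 V

With gate tied to drain, V_GS = V_DS ≥ V_GS − V_TN, so the device is in saturation.
KCL at the drain: ½ k_n (V_GS − V_TN)² = (V_DD − V_GS)/R.
Let x = V_GS − 0.763. Then 109 x² + x − 11.34 = 0, giving x = 0.319 V (positive root), so V_GS = 1.08 V.
I_D = (V_DD − V_GS)/R = (12.1 − 1.08) / 38.9 = 0.283 mA.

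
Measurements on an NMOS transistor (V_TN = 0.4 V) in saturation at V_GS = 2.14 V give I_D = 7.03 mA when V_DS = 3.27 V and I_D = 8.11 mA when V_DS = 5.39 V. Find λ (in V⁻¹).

With V_GS fixed, I_D ∝ (1 + λ V_DS) in saturation, so I_D2/I_D1 = (1 + λ V_DS2)/(1 + λ V_DS1).
8.11/7.03 = 1.154 = (1 + 5.39 λ)/(1 + 3.27 λ).
Solving: λ (I_D1 V_DS2 − I_D2 V_DS1) = I_D2 − I_D1, so λ = (8.11 − 7.03) / (7.03 × 5.39 − 8.11 × 3.27) = 1.08 / 11.4 = 0.095 V⁻¹.

λ = 0.0950 V⁻¹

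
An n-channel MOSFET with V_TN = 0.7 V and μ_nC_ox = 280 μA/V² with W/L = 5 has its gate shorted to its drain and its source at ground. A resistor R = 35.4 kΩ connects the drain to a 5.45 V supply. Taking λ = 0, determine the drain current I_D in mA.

I_D = 0.122 mA

With gate tied to drain, V_GS = V_DS ≥ V_GS − V_TN, so the device is in saturation.
k_n = μ_nC_ox · (W/L) = 1.4 mA/V².
KCL at the drain: ½ k_n (V_GS − V_TN)² = (V_DD − V_GS)/R.
Let x = V_GS − 0.7. Then 24.8 x² + x − 4.75 = 0, giving x = 0.418 V (positive root), so V_GS = 1.12 V.
I_D = (V_DD − V_GS)/R = (5.45 − 1.12) / 35.4 = 0.122 mA.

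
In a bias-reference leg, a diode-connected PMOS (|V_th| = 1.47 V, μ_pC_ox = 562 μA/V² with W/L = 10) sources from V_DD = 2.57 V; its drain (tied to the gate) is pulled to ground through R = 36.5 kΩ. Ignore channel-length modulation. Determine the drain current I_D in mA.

I_D = 0.0274 mA

With gate tied to drain, V_SG = V_SD ≥ V_SG − |V_th|, so the device is in saturation.
k_p = μ_pC_ox · (W/L) = 5.62 mA/V².
KCL at the drain: ½ k_p (V_SG − |V_th|)² = (V_DD − V_SG)/R.
Let x = V_SG − 1.47. Then 103 x² + x − 1.1 = 0, giving x = 0.0988 V (positive root), so V_SG = 1.57 V.
I_D = (V_DD − V_SG)/R = (2.57 − 1.57) / 36.5 = 0.0274 mA.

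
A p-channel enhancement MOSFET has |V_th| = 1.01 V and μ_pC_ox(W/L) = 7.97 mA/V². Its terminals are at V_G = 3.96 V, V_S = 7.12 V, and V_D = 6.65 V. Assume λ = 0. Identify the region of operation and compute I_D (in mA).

Triode; I_D = 7.17 mA

V_SG = V_S − V_G = 7.12 − 3.96 = 3.16 V; V_SD = V_S − V_D = 7.12 − 6.65 = 0.47 V.
V_ov = V_SG − |V_th| = 3.16 − 1.01 = 2.15 V.
Since V_SD = 0.47 V < V_ov = 2.15 V, the device is in the triode region.
I_D = k_p [V_ov · V_SD − ½ V_SD²] = 7.97 × [2.15 × 0.47 − 0.5 × 0.47²] = 7.17 mA.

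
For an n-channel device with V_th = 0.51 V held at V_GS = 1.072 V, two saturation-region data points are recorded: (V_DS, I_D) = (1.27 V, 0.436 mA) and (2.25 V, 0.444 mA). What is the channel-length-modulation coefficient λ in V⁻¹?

With V_GS fixed, I_D ∝ (1 + λ V_DS) in saturation, so I_D2/I_D1 = (1 + λ V_DS2)/(1 + λ V_DS1).
0.444/0.436 = 1.018 = (1 + 2.25 λ)/(1 + 1.27 λ).
Solving: λ (I_D1 V_DS2 − I_D2 V_DS1) = I_D2 − I_D1, so λ = (0.444 − 0.436) / (0.436 × 2.25 − 0.444 × 1.27) = 0.008 / 0.417 = 0.0192 V⁻¹.

λ = 0.0192 V⁻¹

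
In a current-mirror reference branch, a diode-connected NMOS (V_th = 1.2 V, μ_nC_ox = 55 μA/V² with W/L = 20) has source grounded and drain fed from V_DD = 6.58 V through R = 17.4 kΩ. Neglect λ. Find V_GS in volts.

V_GS = 1.90 V

With gate tied to drain, V_GS = V_DS ≥ V_GS − V_th, so the device is in saturation.
k_n = μ_nC_ox · (W/L) = 1.1 mA/V².
KCL at the drain: ½ k_n (V_GS − V_th)² = (V_DD − V_GS)/R.
Let x = V_GS − 1.2. Then 9.57 x² + x − 5.38 = 0, giving x = 0.699 V (positive root), so V_GS = 1.9 V.
I_D = (V_DD − V_GS)/R = (6.58 − 1.9) / 17.4 = 0.269 mA.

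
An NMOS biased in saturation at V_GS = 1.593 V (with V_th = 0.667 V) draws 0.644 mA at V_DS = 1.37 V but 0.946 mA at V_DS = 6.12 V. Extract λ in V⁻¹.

λ = 0.114 V⁻¹

With V_GS fixed, I_D ∝ (1 + λ V_DS) in saturation, so I_D2/I_D1 = (1 + λ V_DS2)/(1 + λ V_DS1).
0.946/0.644 = 1.469 = (1 + 6.12 λ)/(1 + 1.37 λ).
Solving: λ (I_D1 V_DS2 − I_D2 V_DS1) = I_D2 − I_D1, so λ = (0.946 − 0.644) / (0.644 × 6.12 − 0.946 × 1.37) = 0.302 / 2.65 = 0.114 V⁻¹.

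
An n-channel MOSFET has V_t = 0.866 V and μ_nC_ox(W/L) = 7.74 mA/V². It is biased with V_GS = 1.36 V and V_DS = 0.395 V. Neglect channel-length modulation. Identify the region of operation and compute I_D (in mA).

V_ov = V_GS − V_t = 1.36 − 0.866 = 0.494 V.
Since V_DS = 0.395 V < V_ov = 0.494 V, the device is in the triode region.
I_D = k_n [V_ov · V_DS − ½ V_DS²] = 7.74 × [0.494 × 0.395 − 0.5 × 0.395²] = 0.906 mA.

Triode; I_D = 0.906 mA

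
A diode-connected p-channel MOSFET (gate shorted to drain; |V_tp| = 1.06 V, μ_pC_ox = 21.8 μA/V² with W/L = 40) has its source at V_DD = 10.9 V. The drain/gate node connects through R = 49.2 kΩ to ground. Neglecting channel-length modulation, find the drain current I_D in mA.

With gate tied to drain, V_SG = V_SD ≥ V_SG − |V_tp|, so the device is in saturation.
k_p = μ_pC_ox · (W/L) = 0.872 mA/V².
KCL at the drain: ½ k_p (V_SG − |V_tp|)² = (V_DD − V_SG)/R.
Let x = V_SG − 1.06. Then 21.5 x² + x − 9.84 = 0, giving x = 0.654 V (positive root), so V_SG = 1.71 V.
I_D = (V_DD − V_SG)/R = (10.9 − 1.71) / 49.2 = 0.187 mA.

I_D = 0.187 mA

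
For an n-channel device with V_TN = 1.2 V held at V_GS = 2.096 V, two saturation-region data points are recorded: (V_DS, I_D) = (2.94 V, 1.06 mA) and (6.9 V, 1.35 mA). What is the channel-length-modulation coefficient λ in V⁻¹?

With V_GS fixed, I_D ∝ (1 + λ V_DS) in saturation, so I_D2/I_D1 = (1 + λ V_DS2)/(1 + λ V_DS1).
1.35/1.06 = 1.274 = (1 + 6.9 λ)/(1 + 2.94 λ).
Solving: λ (I_D1 V_DS2 − I_D2 V_DS1) = I_D2 − I_D1, so λ = (1.35 − 1.06) / (1.06 × 6.9 − 1.35 × 2.94) = 0.29 / 3.35 = 0.0867 V⁻¹.

λ = 0.0867 V⁻¹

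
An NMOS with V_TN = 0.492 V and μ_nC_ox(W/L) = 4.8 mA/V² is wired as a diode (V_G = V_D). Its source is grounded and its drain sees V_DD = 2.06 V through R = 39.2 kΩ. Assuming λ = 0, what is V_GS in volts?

With gate tied to drain, V_GS = V_DS ≥ V_GS − V_TN, so the device is in saturation.
KCL at the drain: ½ k_n (V_GS − V_TN)² = (V_DD − V_GS)/R.
Let x = V_GS − 0.492. Then 94.1 x² + x − 1.568 = 0, giving x = 0.124 V (positive root), so V_GS = 0.616 V.
I_D = (V_DD − V_GS)/R = (2.06 − 0.616) / 39.2 = 0.0368 mA.

V_GS = 0.616 V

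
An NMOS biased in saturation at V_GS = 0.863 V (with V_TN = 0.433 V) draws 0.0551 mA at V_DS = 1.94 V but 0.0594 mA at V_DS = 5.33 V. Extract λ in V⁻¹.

With V_GS fixed, I_D ∝ (1 + λ V_DS) in saturation, so I_D2/I_D1 = (1 + λ V_DS2)/(1 + λ V_DS1).
0.0594/0.0551 = 1.078 = (1 + 5.33 λ)/(1 + 1.94 λ).
Solving: λ (I_D1 V_DS2 − I_D2 V_DS1) = I_D2 − I_D1, so λ = (0.0594 − 0.0551) / (0.0551 × 5.33 − 0.0594 × 1.94) = 0.0043 / 0.178 = 0.0241 V⁻¹.

λ = 0.0241 V⁻¹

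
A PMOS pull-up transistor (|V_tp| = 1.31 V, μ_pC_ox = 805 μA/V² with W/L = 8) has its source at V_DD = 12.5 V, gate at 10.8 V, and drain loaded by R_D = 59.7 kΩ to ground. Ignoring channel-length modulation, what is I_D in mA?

V_SG = V_DD − V_G = 12.5 − 10.8 = 1.7 V, so V_ov = 1.7 − 1.31 = 0.39 V.
k_p = μ_pC_ox · (W/L) = 6.44 mA/V².
Assume saturation: I_D = ½ k_p V_ov² = 0.5 × 6.44 × 0.39² = 0.49 mA, giving V_SD = V_DD − I_D R_D = 12.5 − 0.49 × 59.7 = -16.7 V.
But -16.7 V < V_ov = 0.39 V, so the device is actually in triode.
In triode I_D = k_p[V_ov V_SD − ½ V_SD²] and I_D = (V_DD − V_SD)/R_D. Equating: 192 V_SD² − 150.9 V_SD + 12.5 = 0, giving V_SD = 0.0941 V (the root below V_ov).
I_D = (12.5 − 0.0941) / 59.7 = 0.208 mA.

I_D = 0.208 mA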